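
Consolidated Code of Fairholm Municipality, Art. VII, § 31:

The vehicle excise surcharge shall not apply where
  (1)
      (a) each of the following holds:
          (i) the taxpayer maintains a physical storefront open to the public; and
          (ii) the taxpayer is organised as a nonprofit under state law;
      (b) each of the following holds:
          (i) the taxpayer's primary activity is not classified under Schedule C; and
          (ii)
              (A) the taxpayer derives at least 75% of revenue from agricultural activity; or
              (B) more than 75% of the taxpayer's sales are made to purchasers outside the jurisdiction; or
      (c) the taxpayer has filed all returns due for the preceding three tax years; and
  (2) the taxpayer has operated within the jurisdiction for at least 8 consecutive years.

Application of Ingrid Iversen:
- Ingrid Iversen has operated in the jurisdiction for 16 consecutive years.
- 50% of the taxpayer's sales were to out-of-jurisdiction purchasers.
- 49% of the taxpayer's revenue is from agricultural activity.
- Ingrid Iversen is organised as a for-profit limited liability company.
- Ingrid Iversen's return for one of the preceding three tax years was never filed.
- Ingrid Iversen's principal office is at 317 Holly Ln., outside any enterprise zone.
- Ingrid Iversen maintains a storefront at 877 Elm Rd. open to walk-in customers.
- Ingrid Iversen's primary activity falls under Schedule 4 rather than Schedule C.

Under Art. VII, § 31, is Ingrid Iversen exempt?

(i) has storefront — met.
(ii) nonprofit — fails.
(a) = T AND F = false.
(i) not (Schedule C activity) — holds.
(A) ≥75% agricultural — not met.
(B) >75% out-of-jur. sales — not met.
So (ii) is not satisfied (F OR F).
(b): T AND F → false.
(c) returns current — fails.
(1): F OR F OR F → false.
(2) ≥ 8 yrs in jurisdiction — holds.
Overall = F AND T = false.

No — not exempt.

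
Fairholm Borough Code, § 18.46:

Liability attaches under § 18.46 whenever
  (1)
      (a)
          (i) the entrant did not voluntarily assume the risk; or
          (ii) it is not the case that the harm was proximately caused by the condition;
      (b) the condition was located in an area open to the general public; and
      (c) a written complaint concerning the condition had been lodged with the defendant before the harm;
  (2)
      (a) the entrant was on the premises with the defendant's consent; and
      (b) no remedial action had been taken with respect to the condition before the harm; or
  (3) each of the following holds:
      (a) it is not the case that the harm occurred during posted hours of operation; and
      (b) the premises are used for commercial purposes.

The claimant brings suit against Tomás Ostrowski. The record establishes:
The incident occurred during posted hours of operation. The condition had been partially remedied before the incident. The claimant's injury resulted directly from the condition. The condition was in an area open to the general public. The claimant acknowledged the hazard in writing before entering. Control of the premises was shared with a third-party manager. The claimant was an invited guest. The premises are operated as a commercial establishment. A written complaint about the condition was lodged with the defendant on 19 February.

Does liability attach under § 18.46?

(i) no assumed risk — fails.
(ii) not (proximate cause) — not satisfied.
(a): F OR F → false.
(b) public area — holds.
(c) complaint lodged — holds.
(1): F AND T AND T → false.
(a) consent to enter — met.
(b) no remedial action — fails.
(2) = T AND F = false.
(a) not (during posted hours) — not met.
(b) commercial use — met.
So (3) is not satisfied (F AND T).
So Overall is not satisfied (F OR F OR F).

No — not liable.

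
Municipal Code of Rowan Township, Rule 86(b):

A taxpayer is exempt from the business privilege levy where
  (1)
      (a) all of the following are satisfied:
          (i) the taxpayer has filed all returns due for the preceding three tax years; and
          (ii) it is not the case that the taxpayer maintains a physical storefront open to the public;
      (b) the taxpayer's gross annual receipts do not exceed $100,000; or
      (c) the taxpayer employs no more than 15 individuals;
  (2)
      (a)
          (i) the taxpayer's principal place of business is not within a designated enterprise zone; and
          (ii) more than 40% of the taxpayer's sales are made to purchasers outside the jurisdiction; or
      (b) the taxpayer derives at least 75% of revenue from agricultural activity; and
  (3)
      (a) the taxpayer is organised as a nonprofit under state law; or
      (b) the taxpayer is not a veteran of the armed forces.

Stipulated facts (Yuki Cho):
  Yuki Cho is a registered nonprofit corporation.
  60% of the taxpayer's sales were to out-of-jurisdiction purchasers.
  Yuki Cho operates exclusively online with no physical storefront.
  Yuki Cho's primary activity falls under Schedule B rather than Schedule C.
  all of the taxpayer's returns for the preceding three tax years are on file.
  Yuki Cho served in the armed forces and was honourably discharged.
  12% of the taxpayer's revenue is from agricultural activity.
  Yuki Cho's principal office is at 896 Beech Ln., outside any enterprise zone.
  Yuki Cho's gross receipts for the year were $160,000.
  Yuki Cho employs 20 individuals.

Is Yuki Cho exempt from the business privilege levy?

(i) returns current — met.
(ii) not (has storefront) — satisfied.
(a): T AND T → true.
(b) receipts ≤ $100,000 — not met.
(c) ≤ 15 employees — not satisfied.
(1): T OR F OR F → true.
(i) not (in enterprise zone) — met.
(ii) >40% out-of-jur. sales — met.
(a): T AND T → true.
(b) ≥75% agricultural — not satisfied.
(2) = T OR F = true.
(a) nonprofit — met.
(b) not (veteran) — not satisfied.
(3) = T OR F = true.
Overall = T AND T AND T = true.

Yes — exempt.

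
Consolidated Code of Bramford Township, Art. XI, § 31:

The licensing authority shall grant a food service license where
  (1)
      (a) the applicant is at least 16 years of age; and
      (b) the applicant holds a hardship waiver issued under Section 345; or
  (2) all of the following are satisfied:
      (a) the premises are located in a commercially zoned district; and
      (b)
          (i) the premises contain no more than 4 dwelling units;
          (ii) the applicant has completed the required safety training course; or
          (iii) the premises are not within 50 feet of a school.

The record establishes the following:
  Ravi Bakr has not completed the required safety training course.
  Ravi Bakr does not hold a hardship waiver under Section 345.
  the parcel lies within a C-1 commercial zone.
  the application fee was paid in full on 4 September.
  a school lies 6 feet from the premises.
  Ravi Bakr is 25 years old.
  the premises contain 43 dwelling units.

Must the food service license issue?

(a) age ≥ 16 — met.
(b) hardship waiver — not met.
So (1) is not satisfied (T AND F).
(a) commercially zoned — holds.
(i) ≤ 4 units — not met.
(ii) safety training — not satisfied.
(iii) ≥50 ft from school — not satisfied.
(b): F OR F OR F → false.
(2): T AND F → false.
Overall: F OR F → false.

No — denied.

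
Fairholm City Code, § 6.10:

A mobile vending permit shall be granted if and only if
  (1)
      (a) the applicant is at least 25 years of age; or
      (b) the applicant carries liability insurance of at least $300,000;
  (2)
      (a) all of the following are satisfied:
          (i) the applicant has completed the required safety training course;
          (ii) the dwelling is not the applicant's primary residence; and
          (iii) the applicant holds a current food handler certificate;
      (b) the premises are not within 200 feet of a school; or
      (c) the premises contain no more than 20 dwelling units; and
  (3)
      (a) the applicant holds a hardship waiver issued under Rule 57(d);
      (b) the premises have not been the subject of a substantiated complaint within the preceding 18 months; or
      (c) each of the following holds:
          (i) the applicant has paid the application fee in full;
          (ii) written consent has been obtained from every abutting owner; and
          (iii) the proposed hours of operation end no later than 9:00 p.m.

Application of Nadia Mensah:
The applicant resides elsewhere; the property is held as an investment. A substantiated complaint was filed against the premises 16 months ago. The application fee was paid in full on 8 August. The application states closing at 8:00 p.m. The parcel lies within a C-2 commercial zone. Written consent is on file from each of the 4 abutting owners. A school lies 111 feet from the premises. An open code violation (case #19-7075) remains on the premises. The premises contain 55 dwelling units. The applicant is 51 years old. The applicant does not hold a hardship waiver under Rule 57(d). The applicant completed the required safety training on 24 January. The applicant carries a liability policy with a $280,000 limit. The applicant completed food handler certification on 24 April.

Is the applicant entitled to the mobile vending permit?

(a) age ≥ 25 — satisfied.
(b) insurance ≥ $300,000 — not met.
(1): T OR F → true.
(i) safety training — met.
(ii) not (primary residence) — met.
(iii) food handler cert. — satisfied.
(a) = T AND T AND T = true.
(b) ≥200 ft from school — fails.
(c) ≤ 20 units — not satisfied.
(2): T OR F OR F → true.
(a) hardship waiver — fails.
(b) no complaint in 18 mo. — fails.
(i) fee paid — met.
(ii) all abutters consent — met.
(iii) closes by 9 p.m. — satisfied.
(c) = T AND T AND T = true.
So (3) is satisfied (F OR F OR T).
So Overall is satisfied (T AND T AND T).

Yes — granted.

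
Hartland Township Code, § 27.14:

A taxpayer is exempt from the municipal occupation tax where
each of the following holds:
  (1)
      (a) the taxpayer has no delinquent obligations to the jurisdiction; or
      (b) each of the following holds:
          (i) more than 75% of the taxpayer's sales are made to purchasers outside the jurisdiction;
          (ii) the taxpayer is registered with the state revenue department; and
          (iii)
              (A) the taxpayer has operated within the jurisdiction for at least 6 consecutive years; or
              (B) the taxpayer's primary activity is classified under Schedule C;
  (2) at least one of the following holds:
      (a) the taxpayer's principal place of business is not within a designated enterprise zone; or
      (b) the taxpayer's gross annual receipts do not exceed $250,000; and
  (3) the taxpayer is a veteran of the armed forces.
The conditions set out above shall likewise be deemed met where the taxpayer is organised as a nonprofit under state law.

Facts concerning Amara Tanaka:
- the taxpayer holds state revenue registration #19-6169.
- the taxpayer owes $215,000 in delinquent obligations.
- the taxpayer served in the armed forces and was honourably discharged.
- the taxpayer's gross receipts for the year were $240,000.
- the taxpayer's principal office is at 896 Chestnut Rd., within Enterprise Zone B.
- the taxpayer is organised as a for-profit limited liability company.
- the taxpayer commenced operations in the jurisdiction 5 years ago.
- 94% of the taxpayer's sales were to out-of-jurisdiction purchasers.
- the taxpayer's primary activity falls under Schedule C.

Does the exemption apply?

Yes — exempt.

(a) no delinquency — not met.
(i) >75% out-of-jur. sales — met.
(ii) state-registered — met.
(A) ≥ 6 yrs in jurisdiction — not satisfied.
(B) Schedule C activity — satisfied.
(iii): F OR T → true.
So (b) is satisfied (T AND T AND T).
(1) = F OR T = true.
(a) not (in enterprise zone) — fails.
(b) receipts ≤ $250,000 — satisfied.
(2): F OR T → true.
(3) veteran — holds.
So Overall is satisfied (T AND T AND T).
Exception (nonprofit) — not satisfied.
Result: main true OR exception false → true.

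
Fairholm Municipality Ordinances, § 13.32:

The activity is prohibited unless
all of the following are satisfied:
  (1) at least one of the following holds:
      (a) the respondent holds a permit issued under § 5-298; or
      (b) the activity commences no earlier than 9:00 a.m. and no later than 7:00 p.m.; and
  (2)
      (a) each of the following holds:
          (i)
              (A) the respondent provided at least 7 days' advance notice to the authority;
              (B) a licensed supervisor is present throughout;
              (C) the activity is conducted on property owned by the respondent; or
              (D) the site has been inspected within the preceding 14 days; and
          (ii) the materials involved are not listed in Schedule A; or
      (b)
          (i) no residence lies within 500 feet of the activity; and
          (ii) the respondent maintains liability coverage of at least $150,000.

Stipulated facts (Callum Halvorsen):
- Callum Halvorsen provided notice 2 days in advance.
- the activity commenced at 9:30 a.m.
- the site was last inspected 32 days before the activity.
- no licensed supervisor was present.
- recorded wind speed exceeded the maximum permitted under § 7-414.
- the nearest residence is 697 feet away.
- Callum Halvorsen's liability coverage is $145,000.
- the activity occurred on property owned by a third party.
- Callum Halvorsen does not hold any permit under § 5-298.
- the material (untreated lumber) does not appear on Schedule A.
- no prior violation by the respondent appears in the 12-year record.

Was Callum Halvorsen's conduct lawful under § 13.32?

No — unlawful.

(a) holds permit — not met.
(b) start within hours — met.
(1): F OR T → true.
(A) ≥7 days' notice — not satisfied.
(B) supervisor present — fails.
(C) own property — not satisfied.
(D) site inspected — not met.
(i): F OR F OR F OR F → false.
(ii) not (Schedule A material) — satisfied.
So (a) is not satisfied (F AND T).
(i) no residence in 500 ft — met.
(ii) coverage ≥ $150,000 — not met.
(b) = T AND F = false.
(2): F OR F → false.
Overall: T AND F → false.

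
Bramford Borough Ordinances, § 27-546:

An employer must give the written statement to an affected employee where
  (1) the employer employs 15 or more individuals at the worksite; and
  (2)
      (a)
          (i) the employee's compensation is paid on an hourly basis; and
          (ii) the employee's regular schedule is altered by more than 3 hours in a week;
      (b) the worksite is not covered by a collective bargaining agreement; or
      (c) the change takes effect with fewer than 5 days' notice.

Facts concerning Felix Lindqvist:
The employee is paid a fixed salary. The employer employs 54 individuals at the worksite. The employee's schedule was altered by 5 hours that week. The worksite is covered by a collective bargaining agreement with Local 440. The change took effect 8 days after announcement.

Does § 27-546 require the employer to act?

No — not required.

(1) ≥ 15 at site — holds.
(i) hourly-paid — not satisfied.
(ii) schedule shift > 3h — holds.
(a) = F AND T = false.
(b) no CBA — fails.
(c) < 5 days' notice — not met.
(2) = F OR F OR F = false.
Overall = T AND F = false.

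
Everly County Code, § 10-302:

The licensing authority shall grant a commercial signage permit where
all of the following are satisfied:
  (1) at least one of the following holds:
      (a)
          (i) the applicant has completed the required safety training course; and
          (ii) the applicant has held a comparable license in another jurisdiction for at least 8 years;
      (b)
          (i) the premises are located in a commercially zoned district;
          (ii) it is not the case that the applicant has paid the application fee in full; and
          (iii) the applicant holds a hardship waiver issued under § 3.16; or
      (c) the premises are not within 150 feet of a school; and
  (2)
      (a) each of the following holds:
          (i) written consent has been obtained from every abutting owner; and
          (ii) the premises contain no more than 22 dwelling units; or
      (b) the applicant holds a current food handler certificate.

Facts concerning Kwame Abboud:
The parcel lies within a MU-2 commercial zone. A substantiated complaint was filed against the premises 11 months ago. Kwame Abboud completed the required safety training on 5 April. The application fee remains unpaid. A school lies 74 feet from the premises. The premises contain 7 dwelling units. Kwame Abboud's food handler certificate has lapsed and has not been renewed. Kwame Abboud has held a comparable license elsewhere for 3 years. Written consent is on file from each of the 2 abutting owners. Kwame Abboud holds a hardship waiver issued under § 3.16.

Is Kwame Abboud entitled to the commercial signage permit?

(i) safety training — holds.
(ii) prior license ≥ 8 yr — fails.
(a) = T AND F = false.
(i) commercially zoned — met.
(ii) not (fee paid) — holds.
(iii) hardship waiver — met.
So (b) is satisfied (T AND T AND T).
(c) ≥150 ft from school — not satisfied.
(1): F OR T OR F → true.
(i) all abutters consent — holds.
(ii) ≤ 22 units — holds.
(a) = T AND T = true.
(b) food handler cert. — fails.
(2): T OR F → true.
Overall = T AND T = true.

Yes — granted.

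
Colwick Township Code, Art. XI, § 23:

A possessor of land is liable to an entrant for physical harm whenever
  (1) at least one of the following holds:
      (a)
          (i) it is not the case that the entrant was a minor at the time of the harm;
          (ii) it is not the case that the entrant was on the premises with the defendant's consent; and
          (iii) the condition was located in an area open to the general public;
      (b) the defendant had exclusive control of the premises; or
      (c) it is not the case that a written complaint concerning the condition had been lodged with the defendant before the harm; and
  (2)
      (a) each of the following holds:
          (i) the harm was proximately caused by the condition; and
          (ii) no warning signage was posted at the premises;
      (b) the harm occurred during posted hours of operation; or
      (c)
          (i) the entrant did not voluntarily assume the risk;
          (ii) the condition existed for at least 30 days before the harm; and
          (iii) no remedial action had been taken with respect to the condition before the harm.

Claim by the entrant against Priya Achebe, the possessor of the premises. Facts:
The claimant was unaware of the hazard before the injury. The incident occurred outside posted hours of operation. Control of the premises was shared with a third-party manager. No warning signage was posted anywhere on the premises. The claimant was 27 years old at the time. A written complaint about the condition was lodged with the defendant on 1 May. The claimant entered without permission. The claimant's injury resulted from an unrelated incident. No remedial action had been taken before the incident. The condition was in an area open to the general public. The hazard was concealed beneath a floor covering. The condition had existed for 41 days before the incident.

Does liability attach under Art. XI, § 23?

Yes — liable.

(i) not (entrant a minor) — met.
(ii) not (consent to enter) — satisfied.
(iii) public area — satisfied.
(a): T AND T AND T → true.
(b) exclusive control — fails.
(c) not (complaint lodged) — not met.
(1) = T OR F OR F = true.
(i) proximate cause — not met.
(ii) no signage posted — satisfied.
(a): F AND T → false.
(b) during posted hours — fails.
(i) no assumed risk — holds.
(ii) condition ≥30 days old — satisfied.
(iii) no remedial action — met.
(c): T AND T AND T → true.
So (2) is satisfied (F OR F OR T).
Overall = T AND T = true.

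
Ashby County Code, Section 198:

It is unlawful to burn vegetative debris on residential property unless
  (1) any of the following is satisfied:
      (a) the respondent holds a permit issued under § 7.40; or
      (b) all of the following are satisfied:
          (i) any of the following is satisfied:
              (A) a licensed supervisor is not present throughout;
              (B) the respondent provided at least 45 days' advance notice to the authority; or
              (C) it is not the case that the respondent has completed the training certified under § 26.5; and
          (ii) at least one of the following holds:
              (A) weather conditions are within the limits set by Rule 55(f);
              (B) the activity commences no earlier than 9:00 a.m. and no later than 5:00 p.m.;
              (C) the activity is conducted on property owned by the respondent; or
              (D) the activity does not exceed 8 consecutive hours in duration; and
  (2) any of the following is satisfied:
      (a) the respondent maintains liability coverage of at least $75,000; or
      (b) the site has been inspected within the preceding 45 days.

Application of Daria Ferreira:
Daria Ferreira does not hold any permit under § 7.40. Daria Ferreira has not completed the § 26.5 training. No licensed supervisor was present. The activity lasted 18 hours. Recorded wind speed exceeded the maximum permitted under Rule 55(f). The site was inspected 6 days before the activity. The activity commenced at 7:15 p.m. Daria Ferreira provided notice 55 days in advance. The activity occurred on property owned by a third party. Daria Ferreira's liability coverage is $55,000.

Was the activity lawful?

No — unlawful.

(a) holds permit — not satisfied.
(A) not (supervisor present) — met.
(B) ≥45 days' notice — satisfied.
(C) not (training certified) — satisfied.
So (i) is satisfied (T OR T OR T).
(A) weather ok — fails.
(B) start within hours — fails.
(C) own property — not met.
(D) ≤ 8 hrs duration — fails.
(ii) = F OR F OR F OR F = false.
So (b) is not satisfied (T AND F).
(1): F OR F → false.
(a) coverage ≥ $75,000 — not satisfied.
(b) site inspected — met.
(2): F OR T → true.
Overall = F AND T = false.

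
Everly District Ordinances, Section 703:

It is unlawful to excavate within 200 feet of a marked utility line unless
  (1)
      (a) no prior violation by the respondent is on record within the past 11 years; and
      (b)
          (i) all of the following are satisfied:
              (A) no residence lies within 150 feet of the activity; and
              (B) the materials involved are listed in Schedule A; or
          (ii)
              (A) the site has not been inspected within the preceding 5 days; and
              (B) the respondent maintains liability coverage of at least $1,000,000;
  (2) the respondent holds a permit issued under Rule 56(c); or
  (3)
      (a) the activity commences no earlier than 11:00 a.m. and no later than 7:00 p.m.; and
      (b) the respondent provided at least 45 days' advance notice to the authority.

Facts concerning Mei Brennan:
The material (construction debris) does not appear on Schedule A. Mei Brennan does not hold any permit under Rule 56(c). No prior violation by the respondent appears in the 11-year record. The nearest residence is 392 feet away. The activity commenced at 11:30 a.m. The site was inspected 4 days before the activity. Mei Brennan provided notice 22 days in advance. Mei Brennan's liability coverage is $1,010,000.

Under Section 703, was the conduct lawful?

No — unlawful.

(a) no prior violation — holds.
(A) no residence in 150 ft — holds.
(B) Schedule A material — not satisfied.
(i): T AND F → false.
(A) not (site inspected) — not met.
(B) coverage ≥ $1,000,000 — holds.
(ii): F AND T → false.
So (b) is not satisfied (F OR F).
(1): T AND F → false.
(2) holds permit — not met.
(a) start within hours — satisfied.
(b) ≥45 days' notice — fails.
(3): T AND F → false.
Overall: F OR F OR F → false.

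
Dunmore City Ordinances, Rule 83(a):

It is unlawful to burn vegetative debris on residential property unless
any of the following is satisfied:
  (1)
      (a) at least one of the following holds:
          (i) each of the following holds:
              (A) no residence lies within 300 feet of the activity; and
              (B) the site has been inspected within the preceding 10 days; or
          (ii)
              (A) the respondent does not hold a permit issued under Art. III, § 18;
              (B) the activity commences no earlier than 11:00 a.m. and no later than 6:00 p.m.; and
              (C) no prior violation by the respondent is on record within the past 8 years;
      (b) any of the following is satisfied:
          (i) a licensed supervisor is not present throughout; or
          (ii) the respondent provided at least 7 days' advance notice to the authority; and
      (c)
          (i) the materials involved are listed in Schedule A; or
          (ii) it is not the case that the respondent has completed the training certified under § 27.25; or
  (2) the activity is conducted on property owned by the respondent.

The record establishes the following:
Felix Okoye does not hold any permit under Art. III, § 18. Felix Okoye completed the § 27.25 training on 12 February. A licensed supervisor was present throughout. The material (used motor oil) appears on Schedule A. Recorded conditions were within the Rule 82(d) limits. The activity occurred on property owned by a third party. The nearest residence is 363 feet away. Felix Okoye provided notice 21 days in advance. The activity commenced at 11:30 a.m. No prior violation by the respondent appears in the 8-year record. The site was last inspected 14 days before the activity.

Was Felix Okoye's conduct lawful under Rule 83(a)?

Yes — lawful.

(A) no residence in 300 ft — met.
(B) site inspected — not met.
So (i) is not satisfied (T AND F).
(A) not (holds permit) — met.
(B) start within hours — met.
(C) no prior violation — satisfied.
So (ii) is satisfied (T AND T AND T).
So (a) is satisfied (F OR T).
(i) not (supervisor present) — fails.
(ii) ≥7 days' notice — met.
(b) = F OR T = true.
(i) Schedule A material — satisfied.
(ii) not (training certified) — fails.
So (c) is satisfied (T OR F).
(1): T AND T AND T → true.
(2) own property — not satisfied.
Overall: T OR F → true.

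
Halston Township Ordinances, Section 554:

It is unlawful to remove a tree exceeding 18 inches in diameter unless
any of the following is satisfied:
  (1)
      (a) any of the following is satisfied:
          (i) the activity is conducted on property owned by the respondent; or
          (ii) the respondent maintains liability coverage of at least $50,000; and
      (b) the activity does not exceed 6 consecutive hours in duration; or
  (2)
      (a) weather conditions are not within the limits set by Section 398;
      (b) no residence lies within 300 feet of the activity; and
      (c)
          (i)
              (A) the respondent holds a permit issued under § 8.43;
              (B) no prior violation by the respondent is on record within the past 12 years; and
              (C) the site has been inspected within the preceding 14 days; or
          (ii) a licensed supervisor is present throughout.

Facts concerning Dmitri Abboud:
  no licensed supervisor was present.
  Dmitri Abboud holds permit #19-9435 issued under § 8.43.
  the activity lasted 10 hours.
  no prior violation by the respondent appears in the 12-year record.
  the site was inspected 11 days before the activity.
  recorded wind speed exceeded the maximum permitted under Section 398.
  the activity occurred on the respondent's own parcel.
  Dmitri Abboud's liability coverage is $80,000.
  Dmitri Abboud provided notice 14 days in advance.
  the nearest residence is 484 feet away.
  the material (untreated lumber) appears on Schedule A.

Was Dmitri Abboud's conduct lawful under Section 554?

(i) own property — met.
(ii) coverage ≥ $50,000 — met.
(a) = T OR T = true.
(b) ≤ 6 hrs duration — not satisfied.
(1): T AND F → false.
(a) not (weather ok) — met.
(b) no residence in 300 ft — satisfied.
(A) holds permit — holds.
(B) no prior violation — met.
(C) site inspected — holds.
So (i) is satisfied (T AND T AND T).
(ii) supervisor present — not met.
So (c) is satisfied (T OR F).
(2) = T AND T AND T = true.
Overall: F OR T → true.

Yes — lawful.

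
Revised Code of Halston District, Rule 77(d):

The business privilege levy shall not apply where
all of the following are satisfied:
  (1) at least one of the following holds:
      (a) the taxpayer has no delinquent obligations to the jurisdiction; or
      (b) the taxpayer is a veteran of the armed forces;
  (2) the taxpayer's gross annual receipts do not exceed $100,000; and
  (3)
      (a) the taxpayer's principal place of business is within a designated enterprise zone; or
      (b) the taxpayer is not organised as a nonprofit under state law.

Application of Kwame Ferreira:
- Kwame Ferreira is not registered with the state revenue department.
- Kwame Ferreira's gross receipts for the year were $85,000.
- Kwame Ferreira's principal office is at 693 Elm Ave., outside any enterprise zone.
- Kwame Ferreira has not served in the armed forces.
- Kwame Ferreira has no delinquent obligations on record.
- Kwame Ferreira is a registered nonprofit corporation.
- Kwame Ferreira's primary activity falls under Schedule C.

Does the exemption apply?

No — not exempt.

(a) no delinquency — met.
(b) veteran — not satisfied.
(1): T OR F → true.
(2) receipts ≤ $100,000 — holds.
(a) in enterprise zone — not satisfied.
(b) not (nonprofit) — not met.
(3): F OR F → false.
Overall: T AND T AND F → false.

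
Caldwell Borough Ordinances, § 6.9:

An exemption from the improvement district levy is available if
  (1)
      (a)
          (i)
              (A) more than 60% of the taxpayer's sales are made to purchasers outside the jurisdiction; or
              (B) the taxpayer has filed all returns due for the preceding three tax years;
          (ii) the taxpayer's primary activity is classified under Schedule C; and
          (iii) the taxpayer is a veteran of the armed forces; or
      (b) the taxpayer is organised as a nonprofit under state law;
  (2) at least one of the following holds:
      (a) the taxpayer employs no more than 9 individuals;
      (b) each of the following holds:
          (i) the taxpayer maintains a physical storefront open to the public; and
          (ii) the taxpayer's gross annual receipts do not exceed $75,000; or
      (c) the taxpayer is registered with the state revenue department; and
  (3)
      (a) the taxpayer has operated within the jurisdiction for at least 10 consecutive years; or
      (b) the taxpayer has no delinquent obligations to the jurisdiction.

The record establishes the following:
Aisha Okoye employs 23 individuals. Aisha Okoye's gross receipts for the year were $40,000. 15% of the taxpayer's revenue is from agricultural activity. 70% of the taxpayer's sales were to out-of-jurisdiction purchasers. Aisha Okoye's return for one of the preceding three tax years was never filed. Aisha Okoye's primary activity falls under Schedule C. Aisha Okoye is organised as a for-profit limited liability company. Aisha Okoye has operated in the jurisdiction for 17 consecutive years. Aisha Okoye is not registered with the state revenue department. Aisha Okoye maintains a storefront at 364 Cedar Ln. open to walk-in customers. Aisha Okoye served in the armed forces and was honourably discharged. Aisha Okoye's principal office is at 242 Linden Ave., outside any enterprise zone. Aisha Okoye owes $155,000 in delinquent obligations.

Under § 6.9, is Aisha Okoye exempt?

(A) >60% out-of-jur. sales — met.
(B) returns current — not satisfied.
So (i) is satisfied (T OR F).
(ii) Schedule C activity — holds.
(iii) veteran — holds.
So (a) is satisfied (T AND T AND T).
(b) nonprofit — fails.
So (1) is satisfied (T OR F).
(a) ≤ 9 employees — not met.
(i) has storefront — holds.
(ii) receipts ≤ $75,000 — holds.
So (b) is satisfied (T AND T).
(c) state-registered — not met.
(2): F OR T OR F → true.
(a) ≥ 10 yrs in jurisdiction — satisfied.
(b) no delinquency — not met.
So (3) is satisfied (T OR F).
Overall: T AND T AND T → true.

Yes — exempt.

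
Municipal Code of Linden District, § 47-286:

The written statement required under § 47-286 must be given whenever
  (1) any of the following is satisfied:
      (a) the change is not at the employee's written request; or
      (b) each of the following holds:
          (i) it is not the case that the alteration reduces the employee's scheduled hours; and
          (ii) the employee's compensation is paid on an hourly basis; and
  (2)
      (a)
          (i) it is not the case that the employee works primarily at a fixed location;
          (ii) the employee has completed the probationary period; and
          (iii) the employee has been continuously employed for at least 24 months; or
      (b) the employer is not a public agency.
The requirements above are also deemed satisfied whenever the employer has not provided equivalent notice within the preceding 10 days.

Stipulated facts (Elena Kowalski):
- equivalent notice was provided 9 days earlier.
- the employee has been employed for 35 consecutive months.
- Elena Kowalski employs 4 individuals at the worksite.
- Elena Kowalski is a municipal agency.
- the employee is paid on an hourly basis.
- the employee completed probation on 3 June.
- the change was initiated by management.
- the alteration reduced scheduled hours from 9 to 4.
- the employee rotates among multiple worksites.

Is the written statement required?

(a) not employee-requested — holds.
(i) not (hours reduced) — not met.
(ii) hourly-paid — satisfied.
(b) = F AND T = false.
(1): T OR F → true.
(i) not (fixed location) — satisfied.
(ii) past probation — holds.
(iii) tenure ≥ 24 mo. — met.
(a): T AND T AND T → true.
(b) not (public agency) — not met.
(2): T OR F → true.
Overall: T AND T → true.
Exception (no recent notice) — not satisfied.
Result: main true OR exception false → true.

Yes — required.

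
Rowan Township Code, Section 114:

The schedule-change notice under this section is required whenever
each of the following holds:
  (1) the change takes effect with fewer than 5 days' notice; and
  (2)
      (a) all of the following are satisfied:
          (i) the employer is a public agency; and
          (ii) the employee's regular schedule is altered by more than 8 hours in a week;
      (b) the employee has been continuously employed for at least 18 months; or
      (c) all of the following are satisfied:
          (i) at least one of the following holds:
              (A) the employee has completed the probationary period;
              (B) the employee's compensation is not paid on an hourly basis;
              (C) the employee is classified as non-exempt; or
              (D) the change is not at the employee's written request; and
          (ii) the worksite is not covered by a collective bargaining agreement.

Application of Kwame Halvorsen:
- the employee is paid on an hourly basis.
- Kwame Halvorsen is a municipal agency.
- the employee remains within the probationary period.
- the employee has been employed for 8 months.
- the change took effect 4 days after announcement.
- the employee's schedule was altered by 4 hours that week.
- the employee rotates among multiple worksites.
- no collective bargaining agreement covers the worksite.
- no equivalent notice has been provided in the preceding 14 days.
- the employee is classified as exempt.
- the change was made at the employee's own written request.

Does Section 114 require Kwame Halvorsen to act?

(1) < 5 days' notice — satisfied.
(i) public agency — met.
(ii) schedule shift > 8h — not satisfied.
(a) = T AND F = false.
(b) tenure ≥ 18 mo. — not satisfied.
(A) past probation — fails.
(B) not (hourly-paid) — fails.
(C) non-exempt — fails.
(D) not employee-requested — not satisfied.
(i) = F OR F OR F OR F = false.
(ii) no CBA — holds.
(c) = F AND T = false.
(2) = F OR F OR F = false.
Overall = T AND F = false.

No — not required.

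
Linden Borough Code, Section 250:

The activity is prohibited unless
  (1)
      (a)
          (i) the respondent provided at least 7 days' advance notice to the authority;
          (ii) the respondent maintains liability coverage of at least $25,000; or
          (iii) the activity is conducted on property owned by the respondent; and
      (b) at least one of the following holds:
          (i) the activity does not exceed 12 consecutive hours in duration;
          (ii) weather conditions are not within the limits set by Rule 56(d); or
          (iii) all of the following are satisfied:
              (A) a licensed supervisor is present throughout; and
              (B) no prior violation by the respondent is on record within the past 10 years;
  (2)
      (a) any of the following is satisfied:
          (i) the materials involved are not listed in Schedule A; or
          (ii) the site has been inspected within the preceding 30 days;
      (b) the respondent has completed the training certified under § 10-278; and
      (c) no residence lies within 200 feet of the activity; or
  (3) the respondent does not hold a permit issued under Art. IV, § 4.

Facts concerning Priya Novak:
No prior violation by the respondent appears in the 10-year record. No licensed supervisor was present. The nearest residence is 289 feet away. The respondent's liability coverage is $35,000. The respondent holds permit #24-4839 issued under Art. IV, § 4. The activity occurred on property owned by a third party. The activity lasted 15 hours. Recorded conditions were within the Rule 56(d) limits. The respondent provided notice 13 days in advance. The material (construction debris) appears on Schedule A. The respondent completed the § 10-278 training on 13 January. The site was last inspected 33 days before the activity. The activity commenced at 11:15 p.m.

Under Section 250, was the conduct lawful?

No — unlawful.

(i) ≥7 days' notice — satisfied.
(ii) coverage ≥ $25,000 — holds.
(iii) own property — not met.
(a): T OR T OR F → true.
(i) ≤ 12 hrs duration — not met.
(ii) not (weather ok) — not met.
(A) supervisor present — not met.
(B) no prior violation — holds.
(iii) = F AND T = false.
(b) = F OR F OR F = false.
(1): T AND F → false.
(i) not (Schedule A material) — fails.
(ii) site inspected — fails.
(a) = F OR F = false.
(b) training certified — met.
(c) no residence in 200 ft — holds.
(2) = F AND T AND T = false.
(3) not (holds permit) — not met.
So Overall is not satisfied (F OR F OR F).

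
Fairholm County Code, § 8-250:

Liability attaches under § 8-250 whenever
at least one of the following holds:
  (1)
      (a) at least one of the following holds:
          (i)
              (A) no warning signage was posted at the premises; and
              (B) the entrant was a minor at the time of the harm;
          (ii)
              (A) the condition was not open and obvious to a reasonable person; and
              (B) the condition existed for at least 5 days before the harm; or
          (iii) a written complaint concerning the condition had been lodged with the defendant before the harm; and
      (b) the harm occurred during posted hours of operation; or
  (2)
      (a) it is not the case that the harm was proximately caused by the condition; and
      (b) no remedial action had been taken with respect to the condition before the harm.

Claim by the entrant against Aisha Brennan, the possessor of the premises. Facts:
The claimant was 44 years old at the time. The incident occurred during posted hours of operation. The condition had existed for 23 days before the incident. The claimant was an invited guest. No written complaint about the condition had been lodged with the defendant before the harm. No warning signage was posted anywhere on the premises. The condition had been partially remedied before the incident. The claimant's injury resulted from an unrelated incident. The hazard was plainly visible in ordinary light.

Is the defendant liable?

No — not liable.

(A) no signage posted — holds.
(B) entrant a minor — not satisfied.
So (i) is not satisfied (T AND F).
(A) not open/obvious — not satisfied.
(B) condition ≥5 days old — holds.
(ii): F AND T → false.
(iii) complaint lodged — not satisfied.
So (a) is not satisfied (F OR F OR F).
(b) during posted hours — met.
So (1) is not satisfied (F AND T).
(a) not (proximate cause) — met.
(b) no remedial action — not met.
So (2) is not satisfied (T AND F).
Overall = F OR F = false.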